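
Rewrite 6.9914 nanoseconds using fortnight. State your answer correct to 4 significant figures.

5.780e-15 fortnight

1 ns = 8.26720e-16 fortnights.
6.9914 × 8.26720e-16 ≈ 5.780e-15 fortnight.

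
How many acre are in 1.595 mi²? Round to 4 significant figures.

1021 acre

1 square mile = 640.000 acre.
Then 1.595 × 640.000 ≈ 1021 acre.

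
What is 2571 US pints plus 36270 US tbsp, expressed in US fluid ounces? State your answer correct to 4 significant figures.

59270 US fl oz

2571 US pt = 41136.0 US fl oz and 36270 US tbsp = 18135.0 US fl oz.
41136.0 + 18135.0 ≈ 59270 US fl oz.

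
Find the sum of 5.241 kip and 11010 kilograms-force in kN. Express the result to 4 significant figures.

131.3 kN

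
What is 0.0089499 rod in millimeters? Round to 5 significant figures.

45.011 mm

1 rod = 5029.20 mm.
Thus 0.0089499 × 5029.20 ≈ 45.011 mm.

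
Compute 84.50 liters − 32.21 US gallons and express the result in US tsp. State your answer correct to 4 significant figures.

-7594 US teaspoons

84.50 L = 17143.7 US tsp and 32.21 US gal = 24737.3 US tsp.
17143.7 − 24737.3 ≈ -7594 US tsp.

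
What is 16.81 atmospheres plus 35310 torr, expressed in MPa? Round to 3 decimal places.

16.81 atm = 1.70327 MPa and 35310 torr = 4.70761 MPa.
1.70327 + 4.70761 ≈ 6.411 MPa.

6.411 MPa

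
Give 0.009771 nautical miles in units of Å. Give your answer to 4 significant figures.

1 nmi = 1.85200e+13 Å.
Then 0.009771 × 1.85200e+13 ≈ 1.810e+11 Å.

1.810e+11 Å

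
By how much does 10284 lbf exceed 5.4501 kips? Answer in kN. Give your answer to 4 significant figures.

10284 lbf = 45.7455 kN and 5.4501 kip = 24.2433 kN.
45.7455 − 24.2433 ≈ 21.50 kN.

21.50 kN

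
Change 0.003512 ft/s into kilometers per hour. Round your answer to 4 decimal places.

1 ft/s = 1.09728 kilometers per hour.
Thus 0.003512 × 1.09728 ≈ 0.0039 km/h.

0.0039 km/h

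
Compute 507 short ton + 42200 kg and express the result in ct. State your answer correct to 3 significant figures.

2.51e+9 carats

507 short ton = 2.29971e+9 ct and 42200 kg = 2.11000e+8 ct.
2.29971e+9 + 2.11000e+8 ≈ 2.51e+9 ct.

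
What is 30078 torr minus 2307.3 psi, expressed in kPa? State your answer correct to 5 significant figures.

-11898 kPa

30078 torr = 4010.07 kPa and 2307.3 psi = 15908.3 kPa.
4010.07 − 15908.3 ≈ -11898 kPa.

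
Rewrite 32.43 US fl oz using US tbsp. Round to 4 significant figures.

1 US fluid ounce = 2.00000 US tbsp.
So 32.43 × 2.00000 ≈ 64.86 US tbsp.

64.86 US tablespoons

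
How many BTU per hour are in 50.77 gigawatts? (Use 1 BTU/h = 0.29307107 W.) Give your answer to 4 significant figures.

1 GW = 3.41214e+9 BTU/h.
So 50.77 × 3.41214e+9 ≈ 1.732e+11 BTU/h.

1.732e+11 BTU/h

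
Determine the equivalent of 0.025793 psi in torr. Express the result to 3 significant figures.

1.33 torr

1 psi = 51.7149 torr.
Then 0.025793 × 51.7149 ≈ 1.33 torr.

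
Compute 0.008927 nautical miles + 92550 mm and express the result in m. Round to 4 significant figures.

0.008927 nmi = 16.5328 m and 92550 mm = 92.5500 m.
16.5328 + 92.5500 ≈ 109.1 m.

109.1 m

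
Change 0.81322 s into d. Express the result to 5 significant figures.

1 s = 1.15741 × 10^-5 days.
So 0.81322 × 1.15741 × 10^-5 ≈ 9.4123 × 10^-6 d.

9.4123 × 10^-6 d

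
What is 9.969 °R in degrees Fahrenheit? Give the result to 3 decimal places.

°R = °F + 459.67.
Applying the formula gives -449.701 °F.

-449.701 °F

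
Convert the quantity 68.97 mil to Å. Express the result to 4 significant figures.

1 mil = 254000 Å.
68.97 × 254000 ≈ 1.752 × 10^7 Å.

1.752 × 10^7 angstroms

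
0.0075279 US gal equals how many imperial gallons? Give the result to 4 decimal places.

1 US gal = 0.832674 imp gal.
0.0075279 × 0.832674 ≈ 0.0063 imp gal.

0.0063 imp gal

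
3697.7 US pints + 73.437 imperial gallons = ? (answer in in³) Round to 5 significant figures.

3697.7 US pt = 106771 in³ and 73.437 imp gal = 20372.9 in³.
106771 + 20372.9 ≈ 127140 in³.

127140 in³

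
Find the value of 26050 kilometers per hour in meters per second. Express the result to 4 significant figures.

1 kilometer per hour = 0.277778 m/s.
So 26050 × 0.277778 ≈ 7236 m/s.

7236 meters per second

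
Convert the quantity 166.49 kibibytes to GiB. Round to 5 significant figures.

0.00015878 GiB

1 KiB = 9.53674 × 10^-7 GiB.
Then 166.49 × 9.53674 × 10^-7 ≈ 0.00015878 GiB.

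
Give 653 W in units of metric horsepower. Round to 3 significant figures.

0.888 PS

1 W = 0.00135962 PS.
Then 653 × 0.00135962 ≈ 0.888 PS.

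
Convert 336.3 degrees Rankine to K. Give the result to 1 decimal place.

°R = K × 9/5.
Applying the formula gives 186.8 K.

186.8 K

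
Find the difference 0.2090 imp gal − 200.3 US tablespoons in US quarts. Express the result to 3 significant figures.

-2.13 US quarts

0.2090 imp gal = 1.00399 US qt and 200.3 US tbsp = 3.12969 US qt.
1.00399 − 3.12969 ≈ -2.13 US qt.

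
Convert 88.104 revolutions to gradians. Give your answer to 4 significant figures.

35240 gradians

1 rev = 400.000 grad.
So 88.104 × 400.000 ≈ 35240 grad.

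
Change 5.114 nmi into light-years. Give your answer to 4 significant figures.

1.001e-12 light-years

1 nmi = 1.95757e-13 light-years.
So 5.114 × 1.95757e-13 ≈ 1.001e-12 ly.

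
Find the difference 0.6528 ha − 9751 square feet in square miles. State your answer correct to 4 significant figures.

0.002171 square miles

0.6528 ha = 0.00252047 mi² and 9751 ft² = 0.000349769 mi².
0.00252047 − 0.000349769 ≈ 0.002171 mi².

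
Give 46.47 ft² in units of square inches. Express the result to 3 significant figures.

6690 in²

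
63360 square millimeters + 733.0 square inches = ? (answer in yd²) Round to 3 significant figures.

63360 mm² = 0.0757779 yd² and 733.0 in² = 0.565586 yd².
0.0757779 + 0.565586 ≈ 0.641 yd².

0.641 yd²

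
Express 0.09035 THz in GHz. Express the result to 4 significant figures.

90.35 GHz

1 terahertz = 1000.00 GHz.
Thus 0.09035 × 1000.00 ≈ 90.35 GHz.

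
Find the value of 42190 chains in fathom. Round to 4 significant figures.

1 chain = 11.0000 fathom.
Thus 42190 × 11.0000 ≈ 464100 fathom.

464100 fathom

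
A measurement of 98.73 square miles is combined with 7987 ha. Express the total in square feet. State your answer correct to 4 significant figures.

3.612 × 10^9 square feet

98.73 mi² = 2.75243 × 10^9 ft² and 7987 ha = 8.59714 × 10^8 ft².
2.75243 × 10^9 + 8.59714 × 10^8 ≈ 3.612 × 10^9 ft².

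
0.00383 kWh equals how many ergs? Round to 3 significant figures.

1 kWh = 3.60000e+13 ergs.
So 0.00383 × 3.60000e+13 ≈ 1.38e+11 erg.

1.38e+11 erg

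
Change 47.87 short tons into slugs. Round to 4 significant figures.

2976 slugs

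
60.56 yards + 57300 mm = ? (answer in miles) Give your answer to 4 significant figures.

0.07001 mi

60.56 yd = 0.0344091 mi and 57300 mm = 0.0356046 mi.
0.0344091 + 0.0356046 ≈ 0.07001 mi.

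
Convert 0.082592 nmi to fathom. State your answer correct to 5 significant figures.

1 nautical mile = 1012.69 fathom.
Thus 0.082592 × 1012.69 ≈ 83.640 fathom.

83.640 fathom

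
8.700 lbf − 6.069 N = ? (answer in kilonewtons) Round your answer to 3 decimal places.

8.700 lbf = 0.0386995 kN and 6.069 N = 0.00606900 kN.
0.0386995 − 0.00606900 ≈ 0.033 kN.

0.033 kN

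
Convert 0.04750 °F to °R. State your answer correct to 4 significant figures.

°R = °F + 459.67.
Applying the formula gives 459.7 °R.

459.7 °R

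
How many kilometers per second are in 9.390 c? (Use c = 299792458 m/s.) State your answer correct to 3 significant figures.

2.82 × 10^6 km/s

1 c = 299792 km/s.
So 9.390 × 299792 ≈ 2.82 × 10^6 km/s.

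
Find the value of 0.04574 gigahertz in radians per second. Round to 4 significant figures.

1 gigahertz = 6.28319e+9 rad/s.
Then 0.04574 × 6.28319e+9 ≈ 2.874e+8 rad/s.

2.874e+8 rad/s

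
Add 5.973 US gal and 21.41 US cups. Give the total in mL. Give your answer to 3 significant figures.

5.973 US gal = 22610.3 mL and 21.41 US cup = 5065.35 mL.
22610.3 + 5065.35 ≈ 27700 mL.

27700 milliliters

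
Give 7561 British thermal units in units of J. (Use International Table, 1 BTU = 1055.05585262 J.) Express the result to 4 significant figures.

7.977e+6 J

1 British thermal unit = 1055.06 joules.
Then 7561 × 1055.06 ≈ 7.977e+6 J.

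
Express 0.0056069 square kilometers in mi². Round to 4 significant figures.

0.002165 square miles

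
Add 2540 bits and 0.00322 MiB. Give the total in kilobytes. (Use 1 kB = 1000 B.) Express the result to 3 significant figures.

3.69 kilobytes

2540 bit = 0.317500 kB and 0.00322 MiB = 3.37641 kB.
0.317500 + 3.37641 ≈ 3.69 kB.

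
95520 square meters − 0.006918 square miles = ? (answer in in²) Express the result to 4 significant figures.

1.203e+8 square inches

95520 m² = 1.48056e+8 in² and 0.006918 mi² = 2.77722e+7 in².
1.48056e+8 − 2.77722e+7 ≈ 1.203e+8 in².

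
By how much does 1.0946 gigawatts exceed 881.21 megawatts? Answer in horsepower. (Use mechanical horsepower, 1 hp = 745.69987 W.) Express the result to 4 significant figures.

286200 hp

1.0946 GW = 1.46788 × 10^6 hp and 881.21 MW = 1.18172 × 10^6 hp.
1.46788 × 10^6 − 1.18172 × 10^6 ≈ 286200 hp.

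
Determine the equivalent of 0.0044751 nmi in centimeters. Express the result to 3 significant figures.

829 cm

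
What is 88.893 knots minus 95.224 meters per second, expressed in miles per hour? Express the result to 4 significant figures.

88.893 kn = 102.296 mph and 95.224 m/s = 213.010 mph.
102.296 − 213.010 ≈ -110.7 mph.

-110.7 mph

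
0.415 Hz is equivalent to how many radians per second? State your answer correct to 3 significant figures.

1 hertz = 6.28319 radians per second.
0.415 × 6.28319 ≈ 2.61 rad/s.

2.61 rad/s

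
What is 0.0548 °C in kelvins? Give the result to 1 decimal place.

K = °C + 273.15.
Applying the formula gives 273.2 K.

273.2 K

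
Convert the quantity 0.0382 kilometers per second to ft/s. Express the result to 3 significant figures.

1 km/s = 3280.84 feet per second.
0.0382 × 3280.84 ≈ 125 ft/s.

125 feet per second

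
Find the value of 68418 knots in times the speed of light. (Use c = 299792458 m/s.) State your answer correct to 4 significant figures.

0.0001174 c

1 knot = 1.71600 × 10^-9 times the speed of light.
Then 68418 × 1.71600 × 10^-9 ≈ 0.0001174 c.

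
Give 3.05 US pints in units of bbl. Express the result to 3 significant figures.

1 US pint = 0.00297619 oil barrels.
3.05 × 0.00297619 ≈ 0.00908 bbl.

0.00908 bbl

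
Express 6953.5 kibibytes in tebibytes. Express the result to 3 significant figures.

6.48 × 10^-6 tebibytes

1 KiB = 9.31323 × 10^-10 tebibytes.
So 6953.5 × 9.31323 × 10^-10 ≈ 6.48 × 10^-6 TiB.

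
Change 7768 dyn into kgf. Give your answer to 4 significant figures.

0.007921 kgf

1 dyn = 1.01972e-6 kilograms-force.
7768 × 1.01972e-6 ≈ 0.007921 kgf.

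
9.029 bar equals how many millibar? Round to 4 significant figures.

9029 mbar

1 bar = 1000.00 mbar.
9.029 × 1000.00 ≈ 9029 mbar.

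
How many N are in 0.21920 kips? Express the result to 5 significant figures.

975.05 N

1 kip = 4448.22 N.
Thus 0.21920 × 4448.22 ≈ 975.05 N.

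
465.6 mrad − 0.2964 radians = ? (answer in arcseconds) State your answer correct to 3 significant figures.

34900 arcseconds

465.6 mrad = 96036.9 arcsec and 0.2964 rad = 61136.9 arcsec.
96036.9 − 61136.9 ≈ 34900 arcsec.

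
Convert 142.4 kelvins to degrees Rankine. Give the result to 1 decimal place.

256.3 degrees Rankine

°R = K × 9/5.
Applying the formula gives 256.3 °R.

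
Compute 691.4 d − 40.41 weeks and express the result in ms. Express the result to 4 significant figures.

691.4 d = 5.97370e+10 ms and 40.41 wk = 2.44400e+10 ms.
5.97370e+10 − 2.44400e+10 ≈ 3.530e+10 ms.

3.530e+10 ms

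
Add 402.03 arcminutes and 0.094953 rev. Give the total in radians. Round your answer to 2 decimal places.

402.03 arcmin = 0.116946 rad and 0.094953 rev = 0.596607 rad.
0.116946 + 0.596607 ≈ 0.71 rad.

0.71 rad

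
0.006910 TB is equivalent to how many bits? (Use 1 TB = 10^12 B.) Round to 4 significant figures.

5.528 × 10^10 bits

1 terabyte = 8.00000 × 10^12 bit.
Then 0.006910 × 8.00000 × 10^12 ≈ 5.528 × 10^10 bit.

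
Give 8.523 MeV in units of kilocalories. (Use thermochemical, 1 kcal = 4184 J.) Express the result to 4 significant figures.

1 megaelectronvolt = 3.82929 × 10^-17 kilocalories.
8.523 × 3.82929 × 10^-17 ≈ 3.264 × 10^-16 kcal.

3.264 × 10^-16 kilocalories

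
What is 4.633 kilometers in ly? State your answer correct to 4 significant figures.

1 kilometer = 1.05700e-13 light-years.
Then 4.633 × 1.05700e-13 ≈ 4.897e-13 ly.

4.897e-13 ly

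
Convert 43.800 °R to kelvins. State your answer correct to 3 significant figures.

°R = K × 9/5.
Applying the formula gives 24.3 K.

24.3 kelvins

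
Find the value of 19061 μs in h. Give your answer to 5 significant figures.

5.2947 × 10^-6 hours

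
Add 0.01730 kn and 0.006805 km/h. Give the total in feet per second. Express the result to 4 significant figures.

0.01730 kn = 0.0291991 ft/s and 0.006805 km/h = 0.00620170 ft/s.
0.0291991 + 0.00620170 ≈ 0.03540 ft/s.

0.03540 ft/s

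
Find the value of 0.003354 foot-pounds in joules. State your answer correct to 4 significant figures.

1 ft·lbf = 1.35582 joules.
0.003354 × 1.35582 ≈ 0.004547 J.

0.004547 J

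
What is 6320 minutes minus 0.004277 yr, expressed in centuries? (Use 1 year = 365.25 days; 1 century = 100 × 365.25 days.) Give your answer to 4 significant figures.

7.739e-5 century

6320 min = 0.000120161 century and 0.004277 yr = 4.27700e-5 century.
0.000120161 − 4.27700e-5 ≈ 7.739e-5 century.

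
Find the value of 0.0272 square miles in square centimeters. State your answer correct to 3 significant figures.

7.04 × 10^8 cm²

1 square mile = 2.58999 × 10^10 square centimeters.
So 0.0272 × 2.58999 × 10^10 ≈ 7.04 × 10^8 cm².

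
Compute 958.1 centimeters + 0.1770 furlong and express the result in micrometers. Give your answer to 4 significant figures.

4.519e+7 μm

958.1 cm = 9.58100e+6 μm and 0.1770 furlong = 3.56067e+7 μm.
9.58100e+6 + 3.56067e+7 ≈ 4.519e+7 μm.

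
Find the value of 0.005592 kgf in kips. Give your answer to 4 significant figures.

1.233 × 10^-5 kip

1 kilogram-force = 0.00220462 kip.
0.005592 × 0.00220462 ≈ 1.233 × 10^-5 kip.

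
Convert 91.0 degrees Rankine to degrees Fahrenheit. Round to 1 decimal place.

-368.7 °F

°R = °F + 459.67.
Applying the formula gives -368.7 °F.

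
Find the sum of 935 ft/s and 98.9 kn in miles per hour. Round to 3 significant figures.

751 mph

935 ft/s = 637.500 mph and 98.9 kn = 113.812 mph.
637.500 + 113.812 ≈ 751 mph.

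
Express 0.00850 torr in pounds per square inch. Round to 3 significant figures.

0.000164 psi

1 torr = 0.0193368 psi.
Thus 0.00850 × 0.0193368 ≈ 0.000164 psi.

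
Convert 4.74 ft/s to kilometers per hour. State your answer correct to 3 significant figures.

5.20 kilometers per hour

1 foot per second = 1.09728 km/h.
4.74 × 1.09728 ≈ 5.20 km/h.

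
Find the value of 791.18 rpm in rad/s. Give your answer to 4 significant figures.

82.85 radians per second

1 revolution per minute = 0.104720 radians per second.
So 791.18 × 0.104720 ≈ 82.85 rad/s.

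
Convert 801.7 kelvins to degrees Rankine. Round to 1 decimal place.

1443.1 °R

°R = K × 9/5.
Applying the formula gives 1443.1 °R.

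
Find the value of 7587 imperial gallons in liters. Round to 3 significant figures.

34500 L

1 imp gal = 4.54609 liters.
7587 × 4.54609 ≈ 34500 L.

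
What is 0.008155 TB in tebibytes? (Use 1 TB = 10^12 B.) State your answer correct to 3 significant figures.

0.00742 TiB

1 TB = 0.909495 tebibytes.
So 0.008155 × 0.909495 ≈ 0.00742 TiB.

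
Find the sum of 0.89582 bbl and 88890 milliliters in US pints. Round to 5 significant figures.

0.89582 bbl = 300.996 US pt and 88890 mL = 187.858 US pt.
300.996 + 187.858 ≈ 488.85 US pt.

488.85 US pints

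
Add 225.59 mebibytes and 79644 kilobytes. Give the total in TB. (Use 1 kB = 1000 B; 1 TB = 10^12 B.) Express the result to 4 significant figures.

225.59 MiB = 0.000236548 TB and 79644 kB = 7.96440e-5 TB.
0.000236548 + 7.96440e-5 ≈ 0.0003162 TB.

0.0003162 terabytes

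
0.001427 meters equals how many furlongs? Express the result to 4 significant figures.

7.094 × 10^-6 furlong

1 m = 0.00497097 furlong.
Thus 0.001427 × 0.00497097 ≈ 7.094 × 10^-6 furlong.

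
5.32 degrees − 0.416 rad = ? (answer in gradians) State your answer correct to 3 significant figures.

5.32 ° = 5.91111 grad and 0.416 rad = 26.4834 grad.
5.91111 − 26.4834 ≈ -20.6 grad.

-20.6 grad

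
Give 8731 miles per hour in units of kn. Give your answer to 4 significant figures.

1 mph = 0.868976 kn.
Then 8731 × 0.868976 ≈ 7587 kn.

7587 kn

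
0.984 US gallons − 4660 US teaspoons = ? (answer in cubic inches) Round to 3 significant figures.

-1170 cubic inches

0.984 US gal = 227.304 in³ and 4660 US tsp = 1401.64 in³.
227.304 − 1401.64 ≈ -1170 in³.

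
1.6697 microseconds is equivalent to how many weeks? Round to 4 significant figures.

1 μs = 1.65344 × 10^-12 weeks.
So 1.6697 × 1.65344 × 10^-12 ≈ 2.761 × 10^-12 wk.

2.761 × 10^-12 wk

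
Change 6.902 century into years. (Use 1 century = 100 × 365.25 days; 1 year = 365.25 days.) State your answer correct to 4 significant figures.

690.2 yr

1 century = 100.000 years.
6.902 × 100.000 ≈ 690.2 yr.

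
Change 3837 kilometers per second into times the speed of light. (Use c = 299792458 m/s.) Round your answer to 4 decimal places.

1 kilometer per second = 3.33564 × 10^-6 c.
Thus 3837 × 3.33564 × 10^-6 ≈ 0.0128 c.

0.0128 times the speed of light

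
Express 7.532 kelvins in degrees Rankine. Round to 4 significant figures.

°R = K × 9/5.
Applying the formula gives 13.56 °R.

13.56 degrees Rankine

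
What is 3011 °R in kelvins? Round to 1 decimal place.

1672.8 K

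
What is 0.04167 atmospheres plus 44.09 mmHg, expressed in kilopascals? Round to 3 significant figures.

10.1 kPa

0.04167 atm = 4.22221 kPa and 44.09 mmHg = 5.87818 kPa.
4.22221 + 5.87818 ≈ 10.1 kPa.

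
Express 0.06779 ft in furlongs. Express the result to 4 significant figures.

0.0001027 furlongs

1 foot = 0.00151515 furlongs.
Thus 0.06779 × 0.00151515 ≈ 0.0001027 furlong.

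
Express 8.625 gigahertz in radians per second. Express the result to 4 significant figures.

5.419e+10 rad/s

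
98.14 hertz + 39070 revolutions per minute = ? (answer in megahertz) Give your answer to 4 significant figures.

0.0007493 MHz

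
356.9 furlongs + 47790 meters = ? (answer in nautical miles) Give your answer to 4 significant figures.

64.57 nautical miles

356.9 furlong = 38.7672 nmi and 47790 m = 25.8045 nmi.
38.7672 + 25.8045 ≈ 64.57 nmi.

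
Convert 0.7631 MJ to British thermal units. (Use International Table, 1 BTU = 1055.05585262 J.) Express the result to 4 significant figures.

1 megajoule = 947.817 BTU.
0.7631 × 947.817 ≈ 723.3 BTU.

723.3 British thermal units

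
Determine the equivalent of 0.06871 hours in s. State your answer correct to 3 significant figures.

247 seconds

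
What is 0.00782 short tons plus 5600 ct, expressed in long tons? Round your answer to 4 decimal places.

0.0081 long tons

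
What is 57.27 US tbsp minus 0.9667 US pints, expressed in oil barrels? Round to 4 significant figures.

57.27 US tbsp = 0.00532645 bbl and 0.9667 US pt = 0.00287708 bbl.
0.00532645 − 0.00287708 ≈ 0.002449 bbl.

0.002449 bbl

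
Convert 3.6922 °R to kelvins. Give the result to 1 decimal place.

°R = K × 9/5.
Applying the formula gives 2.1 K.

2.1 K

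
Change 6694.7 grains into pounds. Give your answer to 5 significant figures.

1 grain = 0.0001428571 lb.
Thus 6694.7 × 0.0001428571 ≈ 0.95639 lb.

0.95639 lb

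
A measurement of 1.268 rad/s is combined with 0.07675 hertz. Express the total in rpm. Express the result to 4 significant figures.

1.268 rad/s = 12.1085 rpm and 0.07675 Hz = 4.60500 rpm.
12.1085 + 4.60500 ≈ 16.71 rpm.

16.71 revolutions per minute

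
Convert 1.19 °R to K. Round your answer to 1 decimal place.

°R = K × 9/5.
Applying the formula gives 0.7 K.

0.7 K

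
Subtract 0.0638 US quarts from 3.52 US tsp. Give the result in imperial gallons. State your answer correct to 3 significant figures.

-0.00946 imp gal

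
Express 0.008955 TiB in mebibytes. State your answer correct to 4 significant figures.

9390 mebibytes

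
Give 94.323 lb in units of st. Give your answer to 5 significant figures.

1 pound = 0.0714286 stone.
Thus 94.323 × 0.0714286 ≈ 6.7374 st.

6.7374 stone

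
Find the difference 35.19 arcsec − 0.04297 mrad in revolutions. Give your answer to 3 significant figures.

35.19 arcsec = 2.71528 × 10^-5 rev and 0.04297 mrad = 6.83889 × 10^-6 rev.
2.71528 × 10^-5 − 6.83889 × 10^-6 ≈ 2.03 × 10^-5 rev.

2.03 × 10^-5 revolutions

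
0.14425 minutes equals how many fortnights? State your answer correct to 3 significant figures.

7.16 × 10^-6 fortnight

1 minute = 4.96032 × 10^-5 fortnight.
So 0.14425 × 4.96032 × 10^-5 ≈ 7.16 × 10^-6 fortnight.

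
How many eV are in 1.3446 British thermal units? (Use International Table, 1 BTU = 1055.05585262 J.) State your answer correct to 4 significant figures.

1 BTU = 6.58514 × 10^21 electronvolts.
1.3446 × 6.58514 × 10^21 ≈ 8.854 × 10^21 eV.

8.854 × 10^21 eV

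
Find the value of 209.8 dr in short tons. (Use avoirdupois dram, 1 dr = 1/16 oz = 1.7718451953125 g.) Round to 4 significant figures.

0.0004098 short ton

1 dram = 1.953125e-6 short ton.
So 209.8 × 1.953125e-6 ≈ 0.0004098 short ton.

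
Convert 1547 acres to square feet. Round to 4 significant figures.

1 acre = 43560.0 ft².
So 1547 × 43560.0 ≈ 6.739e+7 ft².

6.739e+7 ft²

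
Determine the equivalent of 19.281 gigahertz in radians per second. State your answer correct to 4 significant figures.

1 gigahertz = 6.28319 × 10^9 rad/s.
Then 19.281 × 6.28319 × 10^9 ≈ 1.211 × 10^11 rad/s.

1.211 × 10^11 rad/s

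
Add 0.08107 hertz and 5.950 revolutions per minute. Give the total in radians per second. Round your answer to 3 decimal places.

0.08107 Hz = 0.509378 rad/s and 5.950 rpm = 0.623083 rad/s.
0.509378 + 0.623083 ≈ 1.132 rad/s.

1.132 rad/s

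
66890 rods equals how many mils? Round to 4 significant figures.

1.324e+10 mils

1 rod = 198000 mils.
Then 66890 × 198000 ≈ 1.324e+10 mil.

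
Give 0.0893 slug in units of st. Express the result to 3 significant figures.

1 slug = 2.29815 stone.
Then 0.0893 × 2.29815 ≈ 0.205 st.

0.205 stone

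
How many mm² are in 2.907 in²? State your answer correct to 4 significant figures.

1 in² = 645.160 mm².
Thus 2.907 × 645.160 ≈ 1875 mm².

1875 mm²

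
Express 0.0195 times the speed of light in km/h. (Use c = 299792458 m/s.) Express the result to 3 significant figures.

2.10 × 10^7 km/h

1 speed of light = 1.07925 × 10^9 km/h.
Thus 0.0195 × 1.07925 × 10^9 ≈ 2.10 × 10^7 km/h.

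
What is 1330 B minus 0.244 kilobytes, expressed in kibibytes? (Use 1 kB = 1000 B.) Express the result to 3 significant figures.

1330 B = 1.29883 KiB and 0.244 kB = 0.238281 KiB.
1.29883 − 0.238281 ≈ 1.06 KiB.

1.06 KiB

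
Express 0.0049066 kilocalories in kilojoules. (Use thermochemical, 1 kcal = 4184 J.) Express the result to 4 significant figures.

0.02053 kilojoules

1 kilocalorie = 4.18400 kilojoules.
Thus 0.0049066 × 4.18400 ≈ 0.02053 kJ.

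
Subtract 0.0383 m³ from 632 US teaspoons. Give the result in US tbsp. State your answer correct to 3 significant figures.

-2380 US tbsp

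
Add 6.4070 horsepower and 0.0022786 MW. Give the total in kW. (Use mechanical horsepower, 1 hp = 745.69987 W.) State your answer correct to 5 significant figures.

6.4070 hp = 4.77770 kW and 0.0022786 MW = 2.27860 kW.
4.77770 + 2.27860 ≈ 7.0563 kW.

7.0563 kilowatts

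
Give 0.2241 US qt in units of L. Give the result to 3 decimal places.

0.212 L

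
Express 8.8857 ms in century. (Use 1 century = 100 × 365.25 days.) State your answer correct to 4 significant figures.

2.816 × 10^-12 century

1 ms = 3.16881 × 10^-13 centuries.
Then 8.8857 × 3.16881 × 10^-13 ≈ 2.816 × 10^-12 century.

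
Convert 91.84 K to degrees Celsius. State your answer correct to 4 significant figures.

-181.3 °C

K = °C + 273.15.
Applying the formula gives -181.3 °C.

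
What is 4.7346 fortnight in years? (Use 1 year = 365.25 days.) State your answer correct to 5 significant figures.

1 fortnight = 0.0383299 yr.
So 4.7346 × 0.0383299 ≈ 0.18148 yr.

0.18148 years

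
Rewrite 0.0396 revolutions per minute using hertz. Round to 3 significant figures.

1 rpm = 0.0166667 Hz.
So 0.0396 × 0.0166667 ≈ 0.000660 Hz.

0.000660 hertz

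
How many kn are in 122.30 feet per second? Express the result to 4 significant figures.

1 ft/s = 0.592484 knots.
Then 122.30 × 0.592484 ≈ 72.46 kn.

72.46 kn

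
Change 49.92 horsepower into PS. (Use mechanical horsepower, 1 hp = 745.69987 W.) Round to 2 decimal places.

1 horsepower = 1.01387 PS.
Thus 49.92 × 1.01387 ≈ 50.61 PS.

50.61 PS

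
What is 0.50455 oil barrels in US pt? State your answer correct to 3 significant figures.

170 US pt

1 bbl = 336.000 US pints.
0.50455 × 336.000 ≈ 170 US pt.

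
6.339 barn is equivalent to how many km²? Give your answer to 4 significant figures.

6.339 × 10^-34 square kilometers

1 barn = 1.00000 × 10^-34 km².
So 6.339 × 1.00000 × 10^-34 ≈ 6.339 × 10^-34 km².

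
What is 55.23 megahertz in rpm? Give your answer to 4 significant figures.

1 MHz = 6.00000e+7 revolutions per minute.
55.23 × 6.00000e+7 ≈ 3.314e+9 rpm.

3.314e+9 rpm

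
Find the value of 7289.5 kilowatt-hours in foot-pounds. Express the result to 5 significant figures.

1 kilowatt-hour = 2.65522 × 10^6 ft·lbf.
Thus 7289.5 × 2.65522 × 10^6 ≈ 1.9355 × 10^10 ft·lbf.

1.9355 × 10^10 ft·lbf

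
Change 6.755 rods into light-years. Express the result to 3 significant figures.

3.59e-15 light-years

1 rod = 5.31587e-16 light-years.
So 6.755 × 5.31587e-16 ≈ 3.59e-15 ly.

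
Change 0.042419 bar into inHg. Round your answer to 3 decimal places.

1.253 inches of mercury

1 bar = 29.5300 inches of mercury.
So 0.042419 × 29.5300 ≈ 1.253 inHg.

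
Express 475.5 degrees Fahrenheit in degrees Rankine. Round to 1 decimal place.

935.2 degrees Rankine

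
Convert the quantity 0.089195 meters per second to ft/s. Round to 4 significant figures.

0.2926 ft/s

1 meter per second = 3.28084 feet per second.
Thus 0.089195 × 3.28084 ≈ 0.2926 ft/s.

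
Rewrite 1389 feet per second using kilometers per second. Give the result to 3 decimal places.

0.423 km/s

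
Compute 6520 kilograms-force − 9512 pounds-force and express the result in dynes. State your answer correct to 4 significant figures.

6520 kgf = 6.39394e+9 dyn and 9512 lbf = 4.23115e+9 dyn.
6.39394e+9 − 4.23115e+9 ≈ 2.163e+9 dyn.

2.163e+9 dyn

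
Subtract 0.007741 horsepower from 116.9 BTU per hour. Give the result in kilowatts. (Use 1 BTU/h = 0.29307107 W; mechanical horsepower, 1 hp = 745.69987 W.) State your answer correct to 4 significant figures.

0.02849 kilowatts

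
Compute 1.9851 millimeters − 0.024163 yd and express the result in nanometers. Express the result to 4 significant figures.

-2.011e+7 nm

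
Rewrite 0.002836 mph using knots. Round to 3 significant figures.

0.00246 kn

1 mph = 0.868976 kn.
Then 0.002836 × 0.868976 ≈ 0.00246 kn.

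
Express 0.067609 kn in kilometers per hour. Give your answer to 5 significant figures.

0.12521 km/h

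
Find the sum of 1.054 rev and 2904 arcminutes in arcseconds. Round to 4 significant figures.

1.054 rev = 1.36598 × 10^6 arcsec and 2904 arcmin = 174240 arcsec.
1.36598 × 10^6 + 174240 ≈ 1.540 × 10^6 arcsec.

1.540 × 10^6 arcseconds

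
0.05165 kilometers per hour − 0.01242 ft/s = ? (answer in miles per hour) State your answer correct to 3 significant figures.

0.0236 miles per hour

0.05165 km/h = 0.0320938 mph and 0.01242 ft/s = 0.00846818 mph.
0.0320938 − 0.00846818 ≈ 0.0236 mph.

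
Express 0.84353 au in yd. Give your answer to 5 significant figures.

1 astronomical unit = 1.63602 × 10^11 yd.
0.84353 × 1.63602 × 10^11 ≈ 1.3800 × 10^11 yd.

1.3800 × 10^11 yd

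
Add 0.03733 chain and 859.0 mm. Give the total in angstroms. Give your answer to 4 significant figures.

1.610 × 10^10 Å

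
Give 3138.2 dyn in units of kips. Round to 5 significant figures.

7.0550e-6 kip

1 dyne = 2.24809e-9 kips.
3138.2 × 2.24809e-9 ≈ 7.0550e-6 kip.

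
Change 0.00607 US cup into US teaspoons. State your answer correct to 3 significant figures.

1 US cup = 48.0000 US tsp.
0.00607 × 48.0000 ≈ 0.291 US tsp.

0.291 US teaspoons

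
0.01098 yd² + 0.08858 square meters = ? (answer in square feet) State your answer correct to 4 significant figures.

1.052 ft²

0.01098 yd² = 0.0988200 ft² and 0.08858 m² = 0.953467 ft².
0.0988200 + 0.953467 ≈ 1.052 ft².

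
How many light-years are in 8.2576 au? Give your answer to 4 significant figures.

0.0001306 ly

1 au = 1.58125 × 10^-5 ly.
Then 8.2576 × 1.58125 × 10^-5 ≈ 0.0001306 ly.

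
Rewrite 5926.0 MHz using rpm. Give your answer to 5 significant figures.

1 MHz = 6.00000 × 10^7 revolutions per minute.
Then 5926.0 × 6.00000 × 10^7 ≈ 3.5556 × 10^11 rpm.

3.5556 × 10^11 rpm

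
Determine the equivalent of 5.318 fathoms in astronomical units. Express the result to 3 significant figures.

6.50e-11 astronomical units

1 fathom = 1.22248e-11 au.
5.318 × 1.22248e-11 ≈ 6.50e-11 au.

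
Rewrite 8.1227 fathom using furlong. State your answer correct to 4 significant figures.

0.07384 furlong

1 fathom = 0.00909091 furlongs.
Thus 8.1227 × 0.00909091 ≈ 0.07384 furlong.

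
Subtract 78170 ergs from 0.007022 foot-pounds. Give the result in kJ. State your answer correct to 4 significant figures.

0.007022 ft·lbf = 9.52055 × 10^-6 kJ and 78170 erg = 7.81700 × 10^-6 kJ.
9.52055 × 10^-6 − 7.81700 × 10^-6 ≈ 1.704 × 10^-6 kJ.

1.704 × 10^-6 kilojoules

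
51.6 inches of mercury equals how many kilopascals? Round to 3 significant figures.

175 kilopascals

1 inHg = 3.38639 kilopascals.
So 51.6 × 3.38639 ≈ 175 kPa.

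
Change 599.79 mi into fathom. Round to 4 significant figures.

1 mile = 880.000 fathoms.
So 599.79 × 880.000 ≈ 527800 fathom.

527800 fathoms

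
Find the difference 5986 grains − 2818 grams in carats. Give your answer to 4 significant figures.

-12150 ct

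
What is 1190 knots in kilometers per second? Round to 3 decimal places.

0.612 km/s

1 knot = 0.000514444 km/s.
So 1190 × 0.000514444 ≈ 0.612 km/s.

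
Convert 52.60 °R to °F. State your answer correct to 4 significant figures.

-407.1 °F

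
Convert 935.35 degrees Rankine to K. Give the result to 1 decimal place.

°R = K × 9/5.
Applying the formula gives 519.6 K.

519.6 K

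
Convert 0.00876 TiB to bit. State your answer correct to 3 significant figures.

1 TiB = 8.79609 × 10^12 bits.
So 0.00876 × 8.79609 × 10^12 ≈ 7.71 × 10^10 bit.

7.71 × 10^10 bits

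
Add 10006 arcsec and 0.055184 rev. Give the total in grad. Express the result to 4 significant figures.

25.16 gradians

10006 arcsec = 3.08827 grad and 0.055184 rev = 22.0736 grad.
3.08827 + 22.0736 ≈ 25.16 grad.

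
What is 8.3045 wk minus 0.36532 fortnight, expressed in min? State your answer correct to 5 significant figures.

8.3045 wk = 83709.4 min and 0.36532 fortnight = 7364.85 min.
83709.4 − 7364.85 ≈ 76345 min.

76345 minutes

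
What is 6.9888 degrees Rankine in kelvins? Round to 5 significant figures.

3.8827 K

°R = K × 9/5.
Applying the formula gives 3.8827 K.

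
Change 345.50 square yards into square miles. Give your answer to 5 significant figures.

0.00011154 square miles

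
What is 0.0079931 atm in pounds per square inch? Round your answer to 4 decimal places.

1 atmosphere = 14.6959 pounds per square inch.
0.0079931 × 14.6959 ≈ 0.1175 psi.

0.1175 psi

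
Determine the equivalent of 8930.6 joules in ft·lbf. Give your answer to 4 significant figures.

6587 ft·lbf

1 J = 0.737562 foot-pounds.
Then 8930.6 × 0.737562 ≈ 6587 ft·lbf.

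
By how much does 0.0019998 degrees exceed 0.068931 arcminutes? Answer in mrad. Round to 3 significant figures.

0.0019998 ° = 0.0349031 mrad and 0.068931 arcmin = 0.0200512 mrad.
0.0349031 − 0.0200512 ≈ 0.0149 mrad.

0.0149 milliradians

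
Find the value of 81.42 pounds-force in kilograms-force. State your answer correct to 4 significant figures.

1 pound-force = 0.453592 kgf.
Then 81.42 × 0.453592 ≈ 36.93 kgf.

36.93 kilograms-force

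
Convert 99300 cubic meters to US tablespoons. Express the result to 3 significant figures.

1 cubic meter = 67628.0 US tablespoons.
99300 × 67628.0 ≈ 6.72e+9 US tbsp.

6.72e+9 US tablespoons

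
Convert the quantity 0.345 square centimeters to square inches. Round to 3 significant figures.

0.0535 in²

1 square centimeter = 0.155000 in².
Then 0.345 × 0.155000 ≈ 0.0535 in².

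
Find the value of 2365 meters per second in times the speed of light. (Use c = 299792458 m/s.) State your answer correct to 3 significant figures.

7.89e-6 c

1 meter per second = 3.33564e-9 times the speed of light.
So 2365 × 3.33564e-9 ≈ 7.89e-6 c.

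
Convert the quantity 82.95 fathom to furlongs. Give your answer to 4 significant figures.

1 fathom = 0.00909091 furlongs.
Thus 82.95 × 0.00909091 ≈ 0.7541 furlong.

0.7541 furlong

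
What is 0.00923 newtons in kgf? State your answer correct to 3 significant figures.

0.000941 kgf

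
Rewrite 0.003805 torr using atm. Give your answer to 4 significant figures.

5.007e-6 atm

1 torr = 0.00131579 atmospheres.
Then 0.003805 × 0.00131579 ≈ 5.007e-6 atm.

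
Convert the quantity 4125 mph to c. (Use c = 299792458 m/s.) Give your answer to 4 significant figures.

6.151e-6 c

1 mph = 1.49116e-9 times the speed of light.
Then 4125 × 1.49116e-9 ≈ 6.151e-6 c.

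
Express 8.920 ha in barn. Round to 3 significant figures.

1 hectare = 1.00000e+32 barns.
Thus 8.920 × 1.00000e+32 ≈ 8.92e+32 barn.

8.92e+32 barns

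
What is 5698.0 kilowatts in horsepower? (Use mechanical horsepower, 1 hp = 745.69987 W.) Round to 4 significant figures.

1 kilowatt = 1.34102 hp.
Then 5698.0 × 1.34102 ≈ 7641 hp.

7641 hp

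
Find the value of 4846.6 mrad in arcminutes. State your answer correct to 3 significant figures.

1 mrad = 3.43775 arcminutes.
Then 4846.6 × 3.43775 ≈ 16700 arcmin.

16700 arcminutes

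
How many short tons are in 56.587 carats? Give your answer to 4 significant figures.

1 ct = 2.20462 × 10^-7 short tons.
Thus 56.587 × 2.20462 × 10^-7 ≈ 1.248 × 10^-5 short ton.

1.248 × 10^-5 short ton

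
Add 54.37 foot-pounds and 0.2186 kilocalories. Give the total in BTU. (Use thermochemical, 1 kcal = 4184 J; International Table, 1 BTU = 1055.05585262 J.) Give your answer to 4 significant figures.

54.37 ft·lbf = 0.0698691 BTU and 0.2186 kcal = 0.866895 BTU.
0.0698691 + 0.866895 ≈ 0.9368 BTU.

0.9368 BTU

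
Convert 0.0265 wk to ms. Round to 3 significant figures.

1.60 × 10^7 ms

1 wk = 6.04800 × 10^8 ms.
Thus 0.0265 × 6.04800 × 10^8 ≈ 1.60 × 10^7 ms.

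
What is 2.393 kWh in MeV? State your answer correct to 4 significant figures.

5.377e+19 megaelectronvolts

1 kilowatt-hour = 2.24694e+19 MeV.
Then 2.393 × 2.24694e+19 ≈ 5.377e+19 MeV.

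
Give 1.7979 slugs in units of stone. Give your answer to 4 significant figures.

4.132 stone

1 slug = 2.29815 st.
Then 1.7979 × 2.29815 ≈ 4.132 st.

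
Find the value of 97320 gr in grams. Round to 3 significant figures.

1 gr = 0.0647989 g.
Thus 97320 × 0.0647989 ≈ 6310 g.

6310 g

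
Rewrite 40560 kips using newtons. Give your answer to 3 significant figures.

1 kip = 4448.22 N.
Thus 40560 × 4448.22 ≈ 1.80e+8 N.

1.80e+8 newtons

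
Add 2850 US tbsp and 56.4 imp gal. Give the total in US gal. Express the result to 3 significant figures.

78.9 US gal

2850 US tbsp = 11.1328 US gal and 56.4 imp gal = 67.7336 US gal.
11.1328 + 67.7336 ≈ 78.9 US gal.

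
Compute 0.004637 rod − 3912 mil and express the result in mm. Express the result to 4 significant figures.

0.004637 rod = 23.3204 mm and 3912 mil = 99.3648 mm.
23.3204 − 99.3648 ≈ -76.04 mm.

-76.04 mm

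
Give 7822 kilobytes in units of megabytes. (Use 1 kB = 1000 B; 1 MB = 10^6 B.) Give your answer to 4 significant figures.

7.822 megabytes

1 kilobyte = 0.00100000 MB.
Then 7822 × 0.00100000 ≈ 7.822 MB.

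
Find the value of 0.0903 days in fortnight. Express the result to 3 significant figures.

1 day = 0.0714286 fortnights.
0.0903 × 0.0714286 ≈ 0.00645 fortnight.

0.00645 fortnight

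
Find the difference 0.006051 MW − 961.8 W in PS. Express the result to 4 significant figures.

6.919 metric horsepower

0.006051 MW = 8.22707 PS and 961.8 W = 1.30768 PS.
8.22707 − 1.30768 ≈ 6.919 PS.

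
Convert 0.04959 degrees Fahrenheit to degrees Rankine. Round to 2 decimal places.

459.72 degrees Rankine

°R = °F + 459.67.
Applying the formula gives 459.72 °R.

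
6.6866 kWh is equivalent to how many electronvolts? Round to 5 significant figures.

1 kilowatt-hour = 2.24694e+25 electronvolts.
So 6.6866 × 2.24694e+25 ≈ 1.5024e+26 eV.

1.5024e+26 eV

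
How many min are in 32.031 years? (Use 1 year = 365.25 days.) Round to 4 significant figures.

1.685e+7 min

1 yr = 525960 min.
32.031 × 525960 ≈ 1.685e+7 min.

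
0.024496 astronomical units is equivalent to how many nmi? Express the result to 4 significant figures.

1.979e+6 nmi

1 au = 8.07764e+7 nmi.
0.024496 × 8.07764e+7 ≈ 1.979e+6 nmi.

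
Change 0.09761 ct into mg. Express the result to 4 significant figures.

19.52 mg

1 carat = 200.000 mg.
So 0.09761 × 200.000 ≈ 19.52 mg.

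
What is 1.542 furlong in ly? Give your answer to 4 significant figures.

3.279 × 10^-14 ly

1 furlong = 2.12635 × 10^-14 ly.
1.542 × 2.12635 × 10^-14 ≈ 3.279 × 10^-14 ly.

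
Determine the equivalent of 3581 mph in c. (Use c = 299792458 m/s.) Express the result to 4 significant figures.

5.340e-6 c

1 mph = 1.49116e-9 c.
3581 × 1.49116e-9 ≈ 5.340e-6 c.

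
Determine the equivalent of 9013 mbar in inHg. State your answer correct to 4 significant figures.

266.2 inHg

1 millibar = 0.0295300 inHg.
So 9013 × 0.0295300 ≈ 266.2 inHg.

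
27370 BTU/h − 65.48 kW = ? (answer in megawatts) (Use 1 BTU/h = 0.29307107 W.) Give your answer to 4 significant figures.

-0.05746 MW

27370 BTU/h = 0.00802136 MW and 65.48 kW = 0.0654800 MW.
0.00802136 − 0.0654800 ≈ -0.05746 MW.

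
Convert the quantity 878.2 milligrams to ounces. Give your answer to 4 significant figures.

1 mg = 3.52740 × 10^-5 oz.
Then 878.2 × 3.52740 × 10^-5 ≈ 0.03098 oz.

0.03098 ounces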